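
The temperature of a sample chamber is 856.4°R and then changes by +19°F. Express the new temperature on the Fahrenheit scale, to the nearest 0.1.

415.7°F

Initial temperature in Celsius: (856.4 - 491.67) × 5/9 = 202.6278°C.
The 19°F change is an interval, so only the factor 5/9 applies: +19 × 5/9 = +10.5556°C.
Final Celsius temperature: 202.6278 + 10.5556 = 213.1833°C.
In Fahrenheit: 213.1833 × 1.8 + 32 = 415.7°F.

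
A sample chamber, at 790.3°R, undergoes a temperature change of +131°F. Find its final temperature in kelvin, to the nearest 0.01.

Initial temperature in Celsius: (790.3 - 491.67) × 5/9 = 165.9056°C.
The 131°F change is an interval, so only the factor 5/9 applies: +131 × 5/9 = +72.7778°C.
Final Celsius temperature: 165.9056 + 72.7778 = 238.6833°C.
In kelvin: 238.6833 + 273.15 = 511.83 K.

511.83 K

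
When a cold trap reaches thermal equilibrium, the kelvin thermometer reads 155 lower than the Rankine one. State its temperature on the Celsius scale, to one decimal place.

Let x be the Rankine reading; then the kelvin reading is 5/9·x.
(5/9·x) - x = -155  ⇒  (-4/9)·x = -155  ⇒  x = 348.7500°R.
In Celsius: (348.75 - 491.67) × 5/9 = -79.4°C.

-79.4°C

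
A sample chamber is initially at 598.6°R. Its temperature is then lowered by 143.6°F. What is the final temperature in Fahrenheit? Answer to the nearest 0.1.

-4.7°F

Initial temperature in Celsius: (598.6 - 491.67) × 5/9 = 59.4056°C.
The 143.6°F change is an interval, so only the factor 5/9 applies: -143.6 × 5/9 = -79.7778°C.
Final Celsius temperature: 59.4056 - 79.7778 = -20.3722°C.
In Fahrenheit: -20.3722 × 1.8 + 32 = -4.7°F.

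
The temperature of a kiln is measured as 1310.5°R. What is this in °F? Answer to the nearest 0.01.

850.83°F

In Celsius: (1310.5 - 491.67) × 5/9 = 454.9056°C.
In Fahrenheit: 454.9056 × 1.8 + 32 = 850.83°F.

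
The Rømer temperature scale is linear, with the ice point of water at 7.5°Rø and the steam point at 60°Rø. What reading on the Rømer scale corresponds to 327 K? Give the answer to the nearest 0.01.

First in Celsius: 327 - 273.15 = 53.8500°C.
Linearly onto the Rømer scale: 7.5 + (53.8500 / 100) × (60 - 7.5) = 35.77°Rø.

35.77°Rø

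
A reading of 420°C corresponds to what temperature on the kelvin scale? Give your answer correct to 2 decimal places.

In kelvin: 420.0000 + 273.15 = 693.15 K.

693.15 K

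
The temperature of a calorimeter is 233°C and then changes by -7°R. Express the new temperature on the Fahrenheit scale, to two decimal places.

The 7°R change is an interval, so only the factor 5/9 applies: -7 × 5/9 = -3.8889°C.
Final Celsius temperature: 233.0000 - 3.8889 = 229.1111°C.
In Fahrenheit: 229.1111 × 1.8 + 32 = 444.40°F.

444.40°F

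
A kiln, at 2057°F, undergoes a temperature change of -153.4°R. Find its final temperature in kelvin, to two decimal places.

Initial temperature in Celsius: (2057 - 32) × 5/9 = 1125.0000°C.
The 153.4°R change is an interval, so only the factor 5/9 applies: -153.4 × 5/9 = -85.2222°C.
Final Celsius temperature: 1125.0000 - 85.2222 = 1039.7778°C.
In kelvin: 1039.7778 + 273.15 = 1312.93 K.

1312.93 K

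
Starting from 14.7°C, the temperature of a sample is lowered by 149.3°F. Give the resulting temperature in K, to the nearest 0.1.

The 149.3°F change is an interval, so only the factor 5/9 applies: -149.3 × 5/9 = -82.9444°C.
Final Celsius temperature: 14.7000 - 82.9444 = -68.2444°C.
In kelvin: -68.2444 + 273.15 = 204.9 K.

204.9 K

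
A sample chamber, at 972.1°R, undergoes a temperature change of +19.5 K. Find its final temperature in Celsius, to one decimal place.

286.4°C

Initial temperature in Celsius: (972.1 - 491.67) × 5/9 = 266.9056°C.
The 19.5 K change is an interval; Kelvin and Celsius degrees are the same size, so ΔC = +19.5°C.
Final Celsius temperature: 266.9056 + 19.5000 = 286.4056°C.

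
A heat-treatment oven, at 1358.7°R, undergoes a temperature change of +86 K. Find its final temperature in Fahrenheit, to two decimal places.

Initial temperature in Celsius: (1358.7 - 491.67) × 5/9 = 481.6833°C.
The 86 K change is an interval; Kelvin and Celsius degrees are the same size, so ΔC = +86°C.
Final Celsius temperature: 481.6833 + 86.0000 = 567.6833°C.
In Fahrenheit: 567.6833 × 1.8 + 32 = 1053.83°F.

1053.83°F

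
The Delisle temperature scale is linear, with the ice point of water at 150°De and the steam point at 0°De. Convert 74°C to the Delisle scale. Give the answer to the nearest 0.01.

39.00°De

Linearly onto the Delisle scale: 150 + (74.0000 / 100) × (0 - 150) = 39.00°De.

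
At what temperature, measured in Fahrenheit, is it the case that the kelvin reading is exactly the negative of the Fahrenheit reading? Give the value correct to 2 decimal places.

-164.17°F

Let F be the Fahrenheit reading. The kelvin reading is K = 5/9·F + 255.372.
Require K = -1·F: 5/9·F + 255.372 = -1·F.
(14/9)·F = -255.372  ⇒  F = -164.17.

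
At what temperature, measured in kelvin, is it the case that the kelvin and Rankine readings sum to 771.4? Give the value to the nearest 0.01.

Let K be the kelvin reading. The Rankine reading is R = 1.8·K.
Require K + R = 771.4: (2.8)·K = 771.4.
K = (771.4) / (2.8) = 275.50.

275.50 K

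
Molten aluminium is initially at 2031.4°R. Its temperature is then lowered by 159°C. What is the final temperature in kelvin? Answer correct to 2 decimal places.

969.56 K

Initial temperature in Celsius: (2031.4 - 491.67) × 5/9 = 855.4056°C.
Final Celsius temperature: 855.4056 - 159.0000 = 696.4056°C.
In kelvin: 696.4056 + 273.15 = 969.56 K.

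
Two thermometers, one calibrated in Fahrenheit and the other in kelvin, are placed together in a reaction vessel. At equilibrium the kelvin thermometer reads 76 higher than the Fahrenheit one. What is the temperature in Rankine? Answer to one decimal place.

863.3°R

Let x be the Fahrenheit reading; then the kelvin reading is 5/9·x + 255.372.
(5/9·x + 255.372) - x = 76  ⇒  (-4/9)·x = -179.372  ⇒  x = 403.5875°F.
In Celsius: (403.5875 - 32) × 5/9 = 206.4375°C.
In Rankine: 206.4375 × 1.8 + 491.67 = 863.3°R.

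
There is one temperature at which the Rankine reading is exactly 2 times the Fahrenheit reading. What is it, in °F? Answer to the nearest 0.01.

459.67°F

Let F be the Fahrenheit reading. The Rankine reading is R = 1·F + 459.67.
Require R = 2·F: 1·F + 459.67 = 2·F.
(-1)·F = -459.67  ⇒  F = 459.67.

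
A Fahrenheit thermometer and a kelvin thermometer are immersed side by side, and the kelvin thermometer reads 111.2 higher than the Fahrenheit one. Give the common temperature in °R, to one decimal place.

Let x be the Fahrenheit reading; then the kelvin reading is 5/9·x + 255.372.
(5/9·x + 255.372) - x = 111.2  ⇒  (-4/9)·x = -144.172  ⇒  x = 324.3875°F.
In Celsius: (324.3875 - 32) × 5/9 = 162.4375°C.
In Rankine: 162.4375 × 1.8 + 491.67 = 784.1°R.

784.1°R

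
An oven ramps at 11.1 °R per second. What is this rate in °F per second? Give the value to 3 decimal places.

The quantity depends on a temperature interval, so only the ratio of degree sizes applies; the offset between the scales is irrelevant.
A change of 1°R is a change of 1°F, so 11.1 × 1 = 11.100.

11.100 °F/second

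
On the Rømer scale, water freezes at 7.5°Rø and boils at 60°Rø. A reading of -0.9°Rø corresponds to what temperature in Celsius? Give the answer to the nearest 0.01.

-16.00°C

Linear interpolation between the fixed points: C = (-0.9 - 7.5) × 100 / (60 - 7.5) = -16.0000°C.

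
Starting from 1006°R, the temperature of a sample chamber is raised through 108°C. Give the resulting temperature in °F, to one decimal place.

Initial temperature in Celsius: (1006 - 491.67) × 5/9 = 285.7389°C.
Final Celsius temperature: 285.7389 + 108.0000 = 393.7389°C.
In Fahrenheit: 393.7389 × 1.8 + 32 = 740.7°F.

740.7°F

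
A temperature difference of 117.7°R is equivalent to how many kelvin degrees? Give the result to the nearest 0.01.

Only the scale ratio 5/9 matters for a change in temperature.
117.7 × 5/9 = 65.39.

65.39 K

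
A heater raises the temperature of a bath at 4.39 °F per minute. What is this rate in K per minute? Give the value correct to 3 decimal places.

2.439 K/minute

The quantity depends on a temperature interval, so only the ratio of degree sizes applies; the offset between the scales is irrelevant.
A change of 1°F is a change of 5/9 K, so 4.39 × 5/9 = 2.439.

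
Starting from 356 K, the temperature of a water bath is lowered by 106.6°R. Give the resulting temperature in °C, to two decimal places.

23.63°C

Initial temperature in Celsius: 356 - 273.15 = 82.8500°C.
The 106.6°R change is an interval, so only the factor 5/9 applies: -106.6 × 5/9 = -59.2222°C.
Final Celsius temperature: 82.8500 - 59.2222 = 23.6278°C.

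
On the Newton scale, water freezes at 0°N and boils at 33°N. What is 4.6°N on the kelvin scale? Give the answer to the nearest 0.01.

287.09 K

Linear interpolation between the fixed points: C = (4.6 - 0) × 100 / (33 - 0) = 13.9394°C.
Then 13.9394 + 273.15 = 287.09 K.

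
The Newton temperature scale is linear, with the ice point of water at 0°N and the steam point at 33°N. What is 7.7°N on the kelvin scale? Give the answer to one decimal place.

Linear interpolation between the fixed points: C = (7.7 - 0) × 100 / (33 - 0) = 23.3333°C.
Then 23.3333 + 273.15 = 296.5 K.

296.5 K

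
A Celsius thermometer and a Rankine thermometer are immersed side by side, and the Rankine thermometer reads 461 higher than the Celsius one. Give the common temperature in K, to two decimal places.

234.81 K

Let x be the Celsius reading; then the Rankine reading is 1.8·x + 491.67.
(1.8·x + 491.67) - x = 461  ⇒  (0.8)·x = -30.67  ⇒  x = -38.3375°C.
In kelvin: -38.3375 + 273.15 = 234.81 K.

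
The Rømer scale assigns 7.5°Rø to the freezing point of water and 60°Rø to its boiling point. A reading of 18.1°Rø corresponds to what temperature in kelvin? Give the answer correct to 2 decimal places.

293.34 K

Linear interpolation between the fixed points: C = (18.1 - 7.5) × 100 / (60 - 7.5) = 20.1905°C.
Then 20.1905 + 273.15 = 293.34 K.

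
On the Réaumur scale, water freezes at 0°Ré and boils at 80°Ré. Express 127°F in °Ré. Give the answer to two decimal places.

42.22°Ré

First in Celsius: (127 - 32) × 5/9 = 52.7778°C.
Linearly onto the Réaumur scale: 0 + (52.7778 / 100) × (80 - 0) = 42.22°Ré.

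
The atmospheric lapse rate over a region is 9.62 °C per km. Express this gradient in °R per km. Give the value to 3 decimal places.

17.316 °R/km

Since only a temperature interval is involved, the additive offset between the scales drops out.
A change of 1°C is a change of 1.8°R, so 9.62 × 1.8 = 17.316.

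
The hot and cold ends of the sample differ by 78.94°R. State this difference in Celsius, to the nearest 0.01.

43.86°C

For a temperature interval the offset drops out; only the factor 5/9 applies.
78.94 × 5/9 = 43.86.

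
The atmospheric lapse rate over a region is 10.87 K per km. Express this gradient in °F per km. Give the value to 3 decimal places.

19.566 °F/km

Since only a temperature interval is involved, the additive offset between the scales drops out.
A change of 1 K is a change of 1.8°F, so 10.87 × 1.8 = 19.566.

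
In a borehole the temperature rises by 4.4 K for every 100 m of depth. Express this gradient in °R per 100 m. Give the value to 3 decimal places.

Since only a temperature interval is involved, the additive offset between the scales drops out.
A change of 1 K is a change of 1.8°R, so 4.4 × 1.8 = 7.920.

7.920 °R/100 m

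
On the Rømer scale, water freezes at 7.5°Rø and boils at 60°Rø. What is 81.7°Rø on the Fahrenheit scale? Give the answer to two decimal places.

Linear interpolation between the fixed points: C = (81.7 - 7.5) × 100 / (60 - 7.5) = 141.3333°C.
Then 141.3333 × 1.8 + 32 = 286.40°F.

286.40°F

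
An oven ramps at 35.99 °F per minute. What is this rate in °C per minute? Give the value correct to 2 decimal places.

19.99 °C/minute

Since only a temperature interval is involved, the additive offset between the scales drops out.
A change of 1°F is a change of 5/9°C, so 35.99 × 5/9 = 19.99.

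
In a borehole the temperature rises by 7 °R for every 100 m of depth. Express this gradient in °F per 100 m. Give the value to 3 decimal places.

7.000 °F/100 m

Since only a temperature interval is involved, the additive offset between the scales drops out.
A change of 1°R is a change of 1°F, so 7 × 1 = 7.000.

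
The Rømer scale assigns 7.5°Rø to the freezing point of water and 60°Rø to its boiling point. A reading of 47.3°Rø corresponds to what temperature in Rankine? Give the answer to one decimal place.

628.1°R

Linear interpolation between the fixed points: C = (47.3 - 7.5) × 100 / (60 - 7.5) = 75.8095°C.
Then 75.8095 × 1.8 + 491.67 = 628.1°R.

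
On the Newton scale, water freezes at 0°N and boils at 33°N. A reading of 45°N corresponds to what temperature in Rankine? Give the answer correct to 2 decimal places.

Linear interpolation between the fixed points: C = (45 - 0) × 100 / (33 - 0) = 136.3636°C.
Then 136.3636 × 1.8 + 491.67 = 737.12°R.

737.12°R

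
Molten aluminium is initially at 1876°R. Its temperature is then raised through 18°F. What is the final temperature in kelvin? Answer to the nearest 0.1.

Initial temperature in Celsius: (1876 - 491.67) × 5/9 = 769.0722°C.
The 18°F change is an interval, so only the factor 5/9 applies: +18 × 5/9 = +10.0000°C.
Final Celsius temperature: 769.0722 + 10.0000 = 779.0722°C.
In kelvin: 779.0722 + 273.15 = 1052.2 K.

1052.2 K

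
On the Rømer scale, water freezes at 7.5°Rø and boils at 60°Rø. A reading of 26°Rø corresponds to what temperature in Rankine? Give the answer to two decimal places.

Linear interpolation between the fixed points: C = (26 - 7.5) × 100 / (60 - 7.5) = 35.2381°C.
Then 35.2381 × 1.8 + 491.67 = 555.10°R.

555.10°R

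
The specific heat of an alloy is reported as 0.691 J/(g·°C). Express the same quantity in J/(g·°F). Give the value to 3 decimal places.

0.384 J/(g·°F)

The quantity depends on a temperature interval, so only the ratio of degree sizes applies; the offset between the scales is irrelevant.
A change of 1°F is a change of 5/9°C, so per °F the value is 0.691 × 5/9 = 0.384.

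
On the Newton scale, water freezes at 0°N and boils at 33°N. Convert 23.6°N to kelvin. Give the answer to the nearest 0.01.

Linear interpolation between the fixed points: C = (23.6 - 0) × 100 / (33 - 0) = 71.5152°C.
Then 71.5152 + 273.15 = 344.67 K.

344.67 K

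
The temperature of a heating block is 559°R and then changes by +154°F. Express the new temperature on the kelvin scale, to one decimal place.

396.1 K

Initial temperature in Celsius: (559 - 491.67) × 5/9 = 37.4056°C.
The 154°F change is an interval, so only the factor 5/9 applies: +154 × 5/9 = +85.5556°C.
Final Celsius temperature: 37.4056 + 85.5556 = 122.9611°C.
In kelvin: 122.9611 + 273.15 = 396.1 K.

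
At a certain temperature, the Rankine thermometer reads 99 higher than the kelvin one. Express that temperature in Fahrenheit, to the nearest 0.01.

-236.92°F

Let x be the kelvin reading; then the Rankine reading is 1.8·x.
(1.8·x) - x = 99  ⇒  (0.8)·x = 99  ⇒  x = 123.7500 K.
In Celsius: 123.75 - 273.15 = -149.4000°C.
In Fahrenheit: -149.4000 × 1.8 + 32 = -236.92°F.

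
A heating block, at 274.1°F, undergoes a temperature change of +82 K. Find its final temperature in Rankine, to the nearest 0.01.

Initial temperature in Celsius: (274.1 - 32) × 5/9 = 134.5000°C.
The 82 K change is an interval; Kelvin and Celsius degrees are the same size, so ΔC = +82°C.
Final Celsius temperature: 134.5000 + 82.0000 = 216.5000°C.
In Rankine: 216.5000 × 1.8 + 491.67 = 881.37°R.

881.37°R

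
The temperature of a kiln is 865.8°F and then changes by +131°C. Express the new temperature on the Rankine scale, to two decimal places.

Initial temperature in Celsius: (865.8 - 32) × 5/9 = 463.2222°C.
Final Celsius temperature: 463.2222 + 131.0000 = 594.2222°C.
In Rankine: 594.2222 × 1.8 + 491.67 = 1561.27°R.

1561.27°R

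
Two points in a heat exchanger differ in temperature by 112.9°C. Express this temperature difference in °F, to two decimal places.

An interval of 1°C corresponds to 1.8°F.
112.9 × 1.8 = 203.22.

203.22°F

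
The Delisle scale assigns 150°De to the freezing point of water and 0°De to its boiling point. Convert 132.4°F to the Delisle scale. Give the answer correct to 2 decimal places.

66.33°De

First in Celsius: (132.4 - 32) × 5/9 = 55.7778°C.
Linearly onto the Delisle scale: 150 + (55.7778 / 100) × (0 - 150) = 66.33°De.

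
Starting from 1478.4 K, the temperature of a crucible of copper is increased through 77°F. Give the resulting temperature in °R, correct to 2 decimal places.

2738.12°R

Initial temperature in Celsius: 1478.4 - 273.15 = 1205.2500°C.
The 77°F change is an interval, so only the factor 5/9 applies: +77 × 5/9 = +42.7778°C.
Final Celsius temperature: 1205.2500 + 42.7778 = 1248.0278°C.
In Rankine: 1248.0278 × 1.8 + 491.67 = 2738.12°R.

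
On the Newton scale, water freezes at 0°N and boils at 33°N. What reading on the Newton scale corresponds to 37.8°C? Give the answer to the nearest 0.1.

12.5°N

Linearly onto the Newton scale: 0 + (37.8000 / 100) × (33 - 0) = 12.5°N.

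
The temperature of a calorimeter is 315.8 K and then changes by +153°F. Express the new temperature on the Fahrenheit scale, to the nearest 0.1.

261.8°F

Initial temperature in Celsius: 315.8 - 273.15 = 42.6500°C.
The 153°F change is an interval, so only the factor 5/9 applies: +153 × 5/9 = +85.0000°C.
Final Celsius temperature: 42.6500 + 85.0000 = 127.6500°C.
In Fahrenheit: 127.6500 × 1.8 + 32 = 261.8°F.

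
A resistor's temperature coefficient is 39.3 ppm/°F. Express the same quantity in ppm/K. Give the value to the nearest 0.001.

The quantity depends on a temperature interval, so only the ratio of degree sizes applies; the offset between the scales is irrelevant.
A change of 1 K is a change of 1.8°F, so per K the value is 39.3 × 1.8 = 70.740.

70.740 ppm/K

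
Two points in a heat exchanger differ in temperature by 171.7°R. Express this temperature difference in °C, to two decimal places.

95.39°C

An interval of 1°R corresponds to 5/9°C.
171.7 × 5/9 = 95.39.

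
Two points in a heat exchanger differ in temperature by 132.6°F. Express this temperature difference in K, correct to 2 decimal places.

73.67 K

Only the scale ratio 5/9 matters for a change in temperature.
132.6 × 5/9 = 73.67.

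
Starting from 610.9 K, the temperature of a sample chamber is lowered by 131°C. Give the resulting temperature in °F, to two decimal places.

Initial temperature in Celsius: 610.9 - 273.15 = 337.7500°C.
Final Celsius temperature: 337.7500 - 131.0000 = 206.7500°C.
In Fahrenheit: 206.7500 × 1.8 + 32 = 404.15°F.

404.15°F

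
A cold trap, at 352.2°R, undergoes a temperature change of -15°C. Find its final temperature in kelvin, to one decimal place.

180.7 K

Initial temperature in Celsius: (352.2 - 491.67) × 5/9 = -77.4833°C.
Final Celsius temperature: -77.4833 - 15.0000 = -92.4833°C.
In kelvin: -92.4833 + 273.15 = 180.7 K.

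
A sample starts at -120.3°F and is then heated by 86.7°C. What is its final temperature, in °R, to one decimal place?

495.4°R

Initial temperature in Celsius: (-120.3 - 32) × 5/9 = -84.6111°C.
Final Celsius temperature: -84.6111 + 86.7000 = 2.0889°C.
In Rankine: 2.0889 × 1.8 + 491.67 = 495.4°R.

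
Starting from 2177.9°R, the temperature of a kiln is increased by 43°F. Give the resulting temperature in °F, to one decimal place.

Initial temperature in Celsius: (2177.9 - 491.67) × 5/9 = 936.7944°C.
The 43°F change is an interval, so only the factor 5/9 applies: +43 × 5/9 = +23.8889°C.
Final Celsius temperature: 936.7944 + 23.8889 = 960.6833°C.
In Fahrenheit: 960.6833 × 1.8 + 32 = 1761.2°F.

1761.2°F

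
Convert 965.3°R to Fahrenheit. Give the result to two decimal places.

In Celsius: (965.3 - 491.67) × 5/9 = 263.1278°C.
In Fahrenheit: 263.1278 × 1.8 + 32 = 505.63°F.

505.63°F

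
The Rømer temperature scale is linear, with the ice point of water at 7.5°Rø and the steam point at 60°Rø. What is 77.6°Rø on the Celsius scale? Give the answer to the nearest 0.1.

133.5°C

Linear interpolation between the fixed points: C = (77.6 - 7.5) × 100 / (60 - 7.5) = 133.5238°C.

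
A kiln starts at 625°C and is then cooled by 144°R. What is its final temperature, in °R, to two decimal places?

The 144°R change is an interval, so only the factor 5/9 applies: -144 × 5/9 = -80.0000°C.
Final Celsius temperature: 625.0000 - 80.0000 = 545.0000°C.
In Rankine: 545.0000 × 1.8 + 491.67 = 1472.67°R.

1472.67°R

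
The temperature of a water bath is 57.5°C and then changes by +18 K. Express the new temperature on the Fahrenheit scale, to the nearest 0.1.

The 18 K change is an interval; Kelvin and Celsius degrees are the same size, so ΔC = +18°C.
Final Celsius temperature: 57.5000 + 18.0000 = 75.5000°C.
In Fahrenheit: 75.5000 × 1.8 + 32 = 167.9°F.

167.9°F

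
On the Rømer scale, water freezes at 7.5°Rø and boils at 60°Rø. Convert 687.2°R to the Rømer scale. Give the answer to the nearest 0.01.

First in Celsius: (687.2 - 491.67) × 5/9 = 108.6278°C.
Linearly onto the Rømer scale: 7.5 + (108.6278 / 100) × (60 - 7.5) = 64.53°Rø.

64.53°Rø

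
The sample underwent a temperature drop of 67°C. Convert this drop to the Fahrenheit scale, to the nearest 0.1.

120.6°F

For a temperature interval the offset drops out; only the factor 1.8 applies.
67 × 1.8 = 120.6.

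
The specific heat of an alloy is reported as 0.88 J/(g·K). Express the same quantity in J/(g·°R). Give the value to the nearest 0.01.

Since only a temperature interval is involved, the additive offset between the scales drops out.
A change of 1°R is a change of 5/9 K, so per °R the value is 0.88 × 5/9 = 0.49.

0.49 J/(g·°R)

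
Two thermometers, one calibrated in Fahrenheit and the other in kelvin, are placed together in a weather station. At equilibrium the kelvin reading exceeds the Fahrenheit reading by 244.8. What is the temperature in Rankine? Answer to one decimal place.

483.5°R

Let x be the Fahrenheit reading; then the kelvin reading is 5/9·x + 255.372.
(5/9·x + 255.372) - x = 244.8  ⇒  (-4/9)·x = -10.5722  ⇒  x = 23.7875°F.
In Celsius: (23.7875 - 32) × 5/9 = -4.5625°C.
In Rankine: -4.5625 × 1.8 + 491.67 = 483.5°R.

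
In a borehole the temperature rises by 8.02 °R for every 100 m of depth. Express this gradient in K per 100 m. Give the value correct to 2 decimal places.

The quantity depends on a temperature interval, so only the ratio of degree sizes applies; the offset between the scales is irrelevant.
A change of 1°R is a change of 5/9 K, so 8.02 × 5/9 = 4.46.

4.46 K/100 m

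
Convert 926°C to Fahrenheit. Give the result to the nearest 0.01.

1698.80°F

In Fahrenheit: 926.0000 × 1.8 + 32 = 1698.80°F.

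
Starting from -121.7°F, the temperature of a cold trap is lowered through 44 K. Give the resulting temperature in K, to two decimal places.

143.76 K

Initial temperature in Celsius: (-121.7 - 32) × 5/9 = -85.3889°C.
The 44 K change is an interval; Kelvin and Celsius degrees are the same size, so ΔC = -44°C.
Final Celsius temperature: -85.3889 - 44.0000 = -129.3889°C.
In kelvin: -129.3889 + 273.15 = 143.76 K.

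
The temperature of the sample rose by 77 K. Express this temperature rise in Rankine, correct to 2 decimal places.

For a temperature interval the offset drops out; only the factor 1.8 applies.
77 × 1.8 = 138.60.

138.60°R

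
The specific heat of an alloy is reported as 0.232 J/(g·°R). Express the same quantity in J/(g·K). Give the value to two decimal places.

0.42 J/(g·K)

The quantity depends on a temperature interval, so only the ratio of degree sizes applies; the offset between the scales is irrelevant.
A change of 1 K is a change of 1.8°R, so per K the value is 0.232 × 1.8 = 0.42.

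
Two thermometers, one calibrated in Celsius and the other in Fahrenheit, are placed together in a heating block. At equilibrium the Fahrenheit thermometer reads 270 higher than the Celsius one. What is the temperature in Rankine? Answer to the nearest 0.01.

Let x be the Celsius reading; then the Fahrenheit reading is 1.8·x + 32.
(1.8·x + 32) - x = 270  ⇒  (0.8)·x = 238  ⇒  x = 297.5000°C.
In Rankine: 297.5000 × 1.8 + 491.67 = 1027.17°R.

1027.17°R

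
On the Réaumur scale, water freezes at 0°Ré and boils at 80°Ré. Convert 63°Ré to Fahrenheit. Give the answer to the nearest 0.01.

Linear interpolation between the fixed points: C = (63 - 0) × 100 / (80 - 0) = 78.7500°C.
Then 78.7500 × 1.8 + 32 = 173.75°F.

173.75°F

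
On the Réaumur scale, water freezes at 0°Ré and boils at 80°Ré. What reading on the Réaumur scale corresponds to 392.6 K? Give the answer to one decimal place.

95.6°Ré

First in Celsius: 392.6 - 273.15 = 119.4500°C.
Linearly onto the Réaumur scale: 0 + (119.4500 / 100) × (80 - 0) = 95.6°Ré.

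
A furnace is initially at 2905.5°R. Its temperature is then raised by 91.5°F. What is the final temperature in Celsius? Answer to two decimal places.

Initial temperature in Celsius: (2905.5 - 491.67) × 5/9 = 1341.0167°C.
The 91.5°F change is an interval, so only the factor 5/9 applies: +91.5 × 5/9 = +50.8333°C.
Final Celsius temperature: 1341.0167 + 50.8333 = 1391.8500°C.

1391.85°C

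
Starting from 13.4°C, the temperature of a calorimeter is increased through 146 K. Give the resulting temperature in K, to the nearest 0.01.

432.55 K

The 146 K change is an interval; Kelvin and Celsius degrees are the same size, so ΔC = +146°C.
Final Celsius temperature: 13.4000 + 146.0000 = 159.4000°C.
In kelvin: 159.4000 + 273.15 = 432.55 K.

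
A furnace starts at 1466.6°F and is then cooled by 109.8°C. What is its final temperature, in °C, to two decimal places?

687.20°C

Initial temperature in Celsius: (1466.6 - 32) × 5/9 = 797.0000°C.
Final Celsius temperature: 797.0000 - 109.8000 = 687.2000°C.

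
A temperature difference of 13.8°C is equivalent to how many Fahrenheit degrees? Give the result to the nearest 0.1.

For a temperature interval the offset drops out; only the factor 1.8 applies.
13.8 × 1.8 = 24.8.

24.8°F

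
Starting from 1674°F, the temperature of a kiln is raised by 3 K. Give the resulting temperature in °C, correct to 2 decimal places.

915.22°C

Initial temperature in Celsius: (1674 - 32) × 5/9 = 912.2222°C.
The 3 K change is an interval; Kelvin and Celsius degrees are the same size, so ΔC = +3°C.
Final Celsius temperature: 912.2222 + 3.0000 = 915.2222°C.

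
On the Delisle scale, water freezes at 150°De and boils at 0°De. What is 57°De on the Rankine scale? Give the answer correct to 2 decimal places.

Linear interpolation between the fixed points: C = (57 - 150) × 100 / (0 - 150) = 62.0000°C.
Then 62.0000 × 1.8 + 491.67 = 603.27°R.

603.27°R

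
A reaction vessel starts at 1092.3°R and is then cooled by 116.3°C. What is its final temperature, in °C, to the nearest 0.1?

Initial temperature in Celsius: (1092.3 - 491.67) × 5/9 = 333.6833°C.
Final Celsius temperature: 333.6833 - 116.3000 = 217.3833°C.

217.4°C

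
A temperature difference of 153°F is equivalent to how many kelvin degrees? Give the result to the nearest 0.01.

An interval of 1°F corresponds to 5/9 K.
153 × 5/9 = 85.00.

85.00 K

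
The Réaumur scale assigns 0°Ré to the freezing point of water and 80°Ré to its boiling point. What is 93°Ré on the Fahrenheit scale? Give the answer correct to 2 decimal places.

Linear interpolation between the fixed points: C = (93 - 0) × 100 / (80 - 0) = 116.2500°C.
Then 116.2500 × 1.8 + 32 = 241.25°F.

241.25°F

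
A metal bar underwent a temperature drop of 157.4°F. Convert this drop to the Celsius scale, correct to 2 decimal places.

An interval of 1°F corresponds to 5/9°C.
157.4 × 5/9 = 87.44.

87.44°C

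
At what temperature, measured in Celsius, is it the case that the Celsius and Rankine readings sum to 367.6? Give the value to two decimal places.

Let C be the Celsius reading. The Rankine reading is R = 1.8·C + 491.67.
Require C + R = 367.6: (2.8)·C + 491.67 = 367.6.
C = (367.6 - 491.67) / (2.8) = -44.31.

-44.31°C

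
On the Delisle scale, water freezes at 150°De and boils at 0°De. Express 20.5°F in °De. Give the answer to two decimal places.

159.58°De

First in Celsius: (20.5 - 32) × 5/9 = -6.3889°C.
Linearly onto the Delisle scale: 150 + (-6.3889 / 100) × (0 - 150) = 159.58°De.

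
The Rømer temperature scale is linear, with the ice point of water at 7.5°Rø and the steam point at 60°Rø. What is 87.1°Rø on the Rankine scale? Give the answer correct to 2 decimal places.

764.58°R

Linear interpolation between the fixed points: C = (87.1 - 7.5) × 100 / (60 - 7.5) = 151.6190°C.
Then 151.6190 × 1.8 + 491.67 = 764.58°R.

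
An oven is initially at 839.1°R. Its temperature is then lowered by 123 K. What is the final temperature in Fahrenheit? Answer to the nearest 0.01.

158.03°F

Initial temperature in Celsius: (839.1 - 491.67) × 5/9 = 193.0167°C.
The 123 K change is an interval; Kelvin and Celsius degrees are the same size, so ΔC = -123°C.
Final Celsius temperature: 193.0167 - 123.0000 = 70.0167°C.
In Fahrenheit: 70.0167 × 1.8 + 32 = 158.03°F.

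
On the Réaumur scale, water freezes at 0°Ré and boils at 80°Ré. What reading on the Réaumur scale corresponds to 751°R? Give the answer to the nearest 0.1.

First in Celsius: (751 - 491.67) × 5/9 = 144.0722°C.
Linearly onto the Réaumur scale: 0 + (144.0722 / 100) × (80 - 0) = 115.3°Ré.

115.3°Ré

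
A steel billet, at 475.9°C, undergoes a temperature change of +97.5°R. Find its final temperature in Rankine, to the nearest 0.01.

1445.79°R

The 97.5°R change is an interval, so only the factor 5/9 applies: +97.5 × 5/9 = +54.1667°C.
Final Celsius temperature: 475.9000 + 54.1667 = 530.0667°C.
In Rankine: 530.0667 × 1.8 + 491.67 = 1445.79°R.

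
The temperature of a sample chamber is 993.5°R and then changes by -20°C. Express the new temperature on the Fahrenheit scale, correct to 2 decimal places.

Initial temperature in Celsius: (993.5 - 491.67) × 5/9 = 278.7944°C.
Final Celsius temperature: 278.7944 - 20.0000 = 258.7944°C.
In Fahrenheit: 258.7944 × 1.8 + 32 = 497.83°F.

497.83°F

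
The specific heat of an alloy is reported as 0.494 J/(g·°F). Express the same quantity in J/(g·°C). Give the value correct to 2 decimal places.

0.89 J/(g·°C)

Since only a temperature interval is involved, the additive offset between the scales drops out.
A change of 1°C is a change of 1.8°F, so per °C the value is 0.494 × 1.8 = 0.89.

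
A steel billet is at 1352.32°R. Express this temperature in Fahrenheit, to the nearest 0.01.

892.65°F

In Celsius: (1352.32 - 491.67) × 5/9 = 478.1389°C.
In Fahrenheit: 478.1389 × 1.8 + 32 = 892.65°F.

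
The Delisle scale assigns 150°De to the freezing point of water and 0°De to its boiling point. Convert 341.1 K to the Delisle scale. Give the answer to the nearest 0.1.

48.1°De

First in Celsius: 341.1 - 273.15 = 67.9500°C.
Linearly onto the Delisle scale: 150 + (67.9500 / 100) × (0 - 150) = 48.1°De.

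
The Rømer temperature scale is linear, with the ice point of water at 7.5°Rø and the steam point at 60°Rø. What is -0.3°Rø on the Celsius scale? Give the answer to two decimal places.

Linear interpolation between the fixed points: C = (-0.3 - 7.5) × 100 / (60 - 7.5) = -14.8571°C.

-14.86°C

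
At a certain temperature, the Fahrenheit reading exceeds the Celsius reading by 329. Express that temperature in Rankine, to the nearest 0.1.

1159.9°R

Let x be the Celsius reading; then the Fahrenheit reading is 1.8·x + 32.
(1.8·x + 32) - x = 329  ⇒  (0.8)·x = 297  ⇒  x = 371.2500°C.
In Rankine: 371.2500 × 1.8 + 491.67 = 1159.9°R.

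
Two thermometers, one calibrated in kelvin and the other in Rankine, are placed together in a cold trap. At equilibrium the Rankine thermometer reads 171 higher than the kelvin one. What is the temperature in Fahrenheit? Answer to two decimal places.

Let x be the kelvin reading; then the Rankine reading is 1.8·x.
(1.8·x) - x = 171  ⇒  (0.8)·x = 171  ⇒  x = 213.7500 K.
In Celsius: 213.75 - 273.15 = -59.4000°C.
In Fahrenheit: -59.4000 × 1.8 + 32 = -74.92°F.

-74.92°F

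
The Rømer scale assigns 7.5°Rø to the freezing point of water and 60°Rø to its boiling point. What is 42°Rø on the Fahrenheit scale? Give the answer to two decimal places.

Linear interpolation between the fixed points: C = (42 - 7.5) × 100 / (60 - 7.5) = 65.7143°C.
Then 65.7143 × 1.8 + 32 = 150.29°F.

150.29°F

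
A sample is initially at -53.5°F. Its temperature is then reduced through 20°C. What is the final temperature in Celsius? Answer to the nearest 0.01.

Initial temperature in Celsius: (-53.5 - 32) × 5/9 = -47.5000°C.
Final Celsius temperature: -47.5000 - 20.0000 = -67.5000°C.

-67.50°C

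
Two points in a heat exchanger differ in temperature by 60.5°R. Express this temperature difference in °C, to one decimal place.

An interval of 1°R corresponds to 5/9°C.
60.5 × 5/9 = 33.6.

33.6°C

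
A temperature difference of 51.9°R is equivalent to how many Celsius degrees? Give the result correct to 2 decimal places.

An interval of 1°R corresponds to 5/9°C.
51.9 × 5/9 = 28.83.

28.83°C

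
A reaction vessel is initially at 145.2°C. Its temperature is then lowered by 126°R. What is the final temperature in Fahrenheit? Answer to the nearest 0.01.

167.36°F

The 126°R change is an interval, so only the factor 5/9 applies: -126 × 5/9 = -70.0000°C.
Final Celsius temperature: 145.2000 - 70.0000 = 75.2000°C.
In Fahrenheit: 75.2000 × 1.8 + 32 = 167.36°F.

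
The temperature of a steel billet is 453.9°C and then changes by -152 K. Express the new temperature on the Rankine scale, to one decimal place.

The 152 K change is an interval; Kelvin and Celsius degrees are the same size, so ΔC = -152°C.
Final Celsius temperature: 453.9000 - 152.0000 = 301.9000°C.
In Rankine: 301.9000 × 1.8 + 491.67 = 1035.1°R.

1035.1°R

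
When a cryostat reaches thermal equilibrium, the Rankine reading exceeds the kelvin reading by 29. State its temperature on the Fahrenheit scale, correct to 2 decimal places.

Let x be the Rankine reading; then the kelvin reading is 5/9·x.
(5/9·x) - x = -29  ⇒  (-4/9)·x = -29  ⇒  x = 65.2500°R.
In Celsius: (65.25 - 491.67) × 5/9 = -236.9000°C.
In Fahrenheit: -236.9000 × 1.8 + 32 = -394.42°F.

-394.42°F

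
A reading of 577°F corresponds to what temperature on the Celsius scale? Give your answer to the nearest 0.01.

302.78°C

In Celsius: (577 - 32) × 5/9 = 302.7778°C.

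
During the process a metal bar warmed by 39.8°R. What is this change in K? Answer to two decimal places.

An interval of 1°R corresponds to 5/9 K.
39.8 × 5/9 = 22.11.

22.11 K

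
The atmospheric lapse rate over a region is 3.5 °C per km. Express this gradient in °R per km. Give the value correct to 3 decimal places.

6.300 °R/km

The quantity depends on a temperature interval, so only the ratio of degree sizes applies; the offset between the scales is irrelevant.
A change of 1°C is a change of 1.8°R, so 3.5 × 1.8 = 6.300.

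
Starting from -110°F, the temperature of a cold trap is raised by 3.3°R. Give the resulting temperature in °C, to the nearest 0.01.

Initial temperature in Celsius: (-110 - 32) × 5/9 = -78.8889°C.
The 3.3°R change is an interval, so only the factor 5/9 applies: +3.3 × 5/9 = +1.8333°C.
Final Celsius temperature: -78.8889 + 1.8333 = -77.0556°C.

-77.06°C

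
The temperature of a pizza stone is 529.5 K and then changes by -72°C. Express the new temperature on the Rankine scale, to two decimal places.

823.50°R

Initial temperature in Celsius: 529.5 - 273.15 = 256.3500°C.
Final Celsius temperature: 256.3500 - 72.0000 = 184.3500°C.
In Rankine: 184.3500 × 1.8 + 491.67 = 823.50°R.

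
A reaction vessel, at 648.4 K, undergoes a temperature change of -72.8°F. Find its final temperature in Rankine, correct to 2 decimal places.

Initial temperature in Celsius: 648.4 - 273.15 = 375.2500°C.
The 72.8°F change is an interval, so only the factor 5/9 applies: -72.8 × 5/9 = -40.4444°C.
Final Celsius temperature: 375.2500 - 40.4444 = 334.8056°C.
In Rankine: 334.8056 × 1.8 + 491.67 = 1094.32°R.

1094.32°R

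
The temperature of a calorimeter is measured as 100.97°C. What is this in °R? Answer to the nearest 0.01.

In Rankine: 100.9700 × 1.8 + 491.67 = 673.42°R.

673.42°R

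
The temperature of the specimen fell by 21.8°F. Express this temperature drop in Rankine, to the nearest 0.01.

21.80°R

Fahrenheit and Rankine degrees are the same size, so the interval is unchanged: 21.80.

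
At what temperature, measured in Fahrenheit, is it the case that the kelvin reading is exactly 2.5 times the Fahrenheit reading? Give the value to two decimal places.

Let F be the Fahrenheit reading. The kelvin reading is K = 5/9·F + 255.372.
Require K = 2.5·F: 5/9·F + 255.372 = 2.5·F.
(-35/18)·F = -255.372  ⇒  F = 131.33.

131.33°F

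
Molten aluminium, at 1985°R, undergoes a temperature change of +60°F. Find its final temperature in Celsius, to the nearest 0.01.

Initial temperature in Celsius: (1985 - 491.67) × 5/9 = 829.6278°C.
The 60°F change is an interval, so only the factor 5/9 applies: +60 × 5/9 = +33.3333°C.
Final Celsius temperature: 829.6278 + 33.3333 = 862.9611°C.

862.96°C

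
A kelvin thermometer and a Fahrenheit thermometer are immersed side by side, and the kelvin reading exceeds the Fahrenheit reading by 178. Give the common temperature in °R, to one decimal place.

Let x be the kelvin reading; then the Fahrenheit reading is 1.8·x - 459.67.
(1.8·x - 459.67) - x = -178  ⇒  (0.8)·x = 281.67  ⇒  x = 352.0875 K.
In Celsius: 352.0875 - 273.15 = 78.9375°C.
In Rankine: 78.9375 × 1.8 + 491.67 = 633.8°R.

633.8°R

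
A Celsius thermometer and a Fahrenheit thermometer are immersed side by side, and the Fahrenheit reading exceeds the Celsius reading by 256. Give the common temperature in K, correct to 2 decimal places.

553.15 K

Let x be the Celsius reading; then the Fahrenheit reading is 1.8·x + 32.
(1.8·x + 32) - x = 256  ⇒  (0.8)·x = 224  ⇒  x = 280.0000°C.
In kelvin: 280.0000 + 273.15 = 553.15 K.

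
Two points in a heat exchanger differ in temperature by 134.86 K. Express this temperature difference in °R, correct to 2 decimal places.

242.75°R

An interval of 1 K corresponds to 1.8°R.
134.86 × 1.8 = 242.75.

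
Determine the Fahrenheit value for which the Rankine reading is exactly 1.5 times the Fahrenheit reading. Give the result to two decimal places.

Let F be the Fahrenheit reading. The Rankine reading is R = 1·F + 459.67.
Require R = 1.5·F: 1·F + 459.67 = 1.5·F.
(-0.5)·F = -459.67  ⇒  F = 919.34.

919.34°F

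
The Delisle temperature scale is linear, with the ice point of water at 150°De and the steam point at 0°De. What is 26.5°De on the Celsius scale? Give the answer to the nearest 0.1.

82.3°C

Linear interpolation between the fixed points: C = (26.5 - 150) × 100 / (0 - 150) = 82.3333°C.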